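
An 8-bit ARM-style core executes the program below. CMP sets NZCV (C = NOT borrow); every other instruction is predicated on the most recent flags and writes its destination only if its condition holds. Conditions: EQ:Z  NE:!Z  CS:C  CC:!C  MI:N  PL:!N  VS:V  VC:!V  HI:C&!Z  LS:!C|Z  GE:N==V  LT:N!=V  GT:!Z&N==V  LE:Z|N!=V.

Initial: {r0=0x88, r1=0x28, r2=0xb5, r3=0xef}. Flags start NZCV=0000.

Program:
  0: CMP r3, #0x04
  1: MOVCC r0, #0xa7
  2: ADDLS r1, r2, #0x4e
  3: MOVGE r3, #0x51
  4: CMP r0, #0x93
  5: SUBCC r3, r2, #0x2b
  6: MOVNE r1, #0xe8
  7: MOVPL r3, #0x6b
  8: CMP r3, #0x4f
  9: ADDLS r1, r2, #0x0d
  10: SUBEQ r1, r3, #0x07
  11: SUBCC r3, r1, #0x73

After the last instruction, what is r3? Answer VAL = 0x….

VAL = 0x8a

[0] flags=1010 → (cmp)
[1] flags=1010 CC?F → skip
[2] flags=1010 LS?F → skip
[3] flags=1010 GE?F → skip
[4] flags=1000 → (cmp)
[5] flags=1000 CC?T → r3=0x8a
[6] flags=1000 NE?T → r1=0xe8
[7] flags=1000 PL?F → skip
[8] flags=0011 → (cmp)
[9] flags=0011 LS?F → skip
[10] flags=0011 EQ?F → skip
[11] flags=0011 CC?F → skip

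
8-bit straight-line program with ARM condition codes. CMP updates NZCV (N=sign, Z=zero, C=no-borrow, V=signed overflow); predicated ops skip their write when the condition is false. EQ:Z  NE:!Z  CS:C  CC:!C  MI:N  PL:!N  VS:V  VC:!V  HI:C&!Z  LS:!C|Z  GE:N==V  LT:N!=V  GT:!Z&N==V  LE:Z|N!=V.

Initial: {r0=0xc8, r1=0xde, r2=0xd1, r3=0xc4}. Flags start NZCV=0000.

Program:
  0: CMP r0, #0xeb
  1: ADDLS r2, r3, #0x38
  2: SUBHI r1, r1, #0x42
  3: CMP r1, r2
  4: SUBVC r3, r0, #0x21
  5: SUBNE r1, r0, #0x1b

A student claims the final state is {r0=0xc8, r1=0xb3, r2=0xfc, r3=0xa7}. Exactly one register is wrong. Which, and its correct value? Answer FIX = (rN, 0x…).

[0] flags=1000 → (cmp)
[1] flags=1000 LS?T → r2=0xfc
[2] flags=1000 HI?F → skip
[3] flags=1000 → (cmp)
[4] flags=1000 VC?T → r3=0xa7
[5] flags=1000 NE?T → r1=0xad

FIX = (r1, 0xad)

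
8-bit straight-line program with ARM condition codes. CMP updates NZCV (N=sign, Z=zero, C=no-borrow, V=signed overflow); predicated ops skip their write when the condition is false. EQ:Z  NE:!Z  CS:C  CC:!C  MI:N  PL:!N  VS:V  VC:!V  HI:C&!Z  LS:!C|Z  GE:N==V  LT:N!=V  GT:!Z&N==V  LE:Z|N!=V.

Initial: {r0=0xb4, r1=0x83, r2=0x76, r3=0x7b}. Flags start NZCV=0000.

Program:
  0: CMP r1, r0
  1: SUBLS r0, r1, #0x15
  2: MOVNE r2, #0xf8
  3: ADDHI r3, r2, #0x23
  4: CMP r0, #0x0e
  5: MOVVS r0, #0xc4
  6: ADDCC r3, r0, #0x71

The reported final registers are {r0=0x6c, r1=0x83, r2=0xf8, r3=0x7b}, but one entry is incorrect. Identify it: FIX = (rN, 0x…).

0: ✓ CMP  NZCV=1000
1: ✓ SUBLS  r0←0x6e
2: ✓ MOVNE  r2←0xf8
3: · ADDHI
4: ✓ CMP  NZCV=0010
5: · MOVVS
6: · ADDCC

FIX = (r0, 0x6e)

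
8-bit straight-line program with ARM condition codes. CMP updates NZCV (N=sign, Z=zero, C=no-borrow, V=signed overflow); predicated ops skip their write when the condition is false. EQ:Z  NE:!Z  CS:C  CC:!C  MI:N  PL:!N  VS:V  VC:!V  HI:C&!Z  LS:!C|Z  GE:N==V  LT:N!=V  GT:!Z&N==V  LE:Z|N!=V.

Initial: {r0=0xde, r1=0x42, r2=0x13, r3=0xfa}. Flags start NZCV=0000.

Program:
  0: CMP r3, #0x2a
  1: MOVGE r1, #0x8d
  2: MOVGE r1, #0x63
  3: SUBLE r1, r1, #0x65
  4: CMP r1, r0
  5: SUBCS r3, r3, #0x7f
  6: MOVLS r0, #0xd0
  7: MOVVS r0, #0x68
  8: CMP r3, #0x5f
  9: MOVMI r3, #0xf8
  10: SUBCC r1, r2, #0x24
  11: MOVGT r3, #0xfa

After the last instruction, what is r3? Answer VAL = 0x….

VAL = 0xf8

0: ✓ CMP  NZCV=1010
1: · MOVGE
2: · MOVGE
3: ✓ SUBLE  r1←0xdd
4: ✓ CMP  NZCV=1000
5: · SUBCS
6: ✓ MOVLS  r0←0xd0
7: · MOVVS
8: ✓ CMP  NZCV=1010
9: ✓ MOVMI  r3←0xf8
10: · SUBCC
11: · MOVGT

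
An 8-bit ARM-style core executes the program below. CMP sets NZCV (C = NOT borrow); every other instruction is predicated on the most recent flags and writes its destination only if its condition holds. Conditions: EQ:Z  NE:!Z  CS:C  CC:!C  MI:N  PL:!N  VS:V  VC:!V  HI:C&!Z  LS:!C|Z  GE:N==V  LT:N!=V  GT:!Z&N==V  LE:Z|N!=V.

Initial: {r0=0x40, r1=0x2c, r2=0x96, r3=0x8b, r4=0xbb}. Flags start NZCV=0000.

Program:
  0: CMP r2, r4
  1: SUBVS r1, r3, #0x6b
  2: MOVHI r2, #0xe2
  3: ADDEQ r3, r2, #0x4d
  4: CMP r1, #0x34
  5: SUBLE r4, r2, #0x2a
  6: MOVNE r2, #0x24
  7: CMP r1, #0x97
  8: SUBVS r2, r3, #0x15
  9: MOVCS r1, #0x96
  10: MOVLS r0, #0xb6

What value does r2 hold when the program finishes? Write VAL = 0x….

0: ✓ CMP  NZCV=1000
1: · SUBVS
2: · MOVHI
3: · ADDEQ
4: ✓ CMP  NZCV=1000
5: ✓ SUBLE  r4←0x6c
6: ✓ MOVNE  r2←0x24
7: ✓ CMP  NZCV=1001
8: ✓ SUBVS  r2←0x76
9: · MOVCS
10: ✓ MOVLS  r0←0xb6

VAL = 0x76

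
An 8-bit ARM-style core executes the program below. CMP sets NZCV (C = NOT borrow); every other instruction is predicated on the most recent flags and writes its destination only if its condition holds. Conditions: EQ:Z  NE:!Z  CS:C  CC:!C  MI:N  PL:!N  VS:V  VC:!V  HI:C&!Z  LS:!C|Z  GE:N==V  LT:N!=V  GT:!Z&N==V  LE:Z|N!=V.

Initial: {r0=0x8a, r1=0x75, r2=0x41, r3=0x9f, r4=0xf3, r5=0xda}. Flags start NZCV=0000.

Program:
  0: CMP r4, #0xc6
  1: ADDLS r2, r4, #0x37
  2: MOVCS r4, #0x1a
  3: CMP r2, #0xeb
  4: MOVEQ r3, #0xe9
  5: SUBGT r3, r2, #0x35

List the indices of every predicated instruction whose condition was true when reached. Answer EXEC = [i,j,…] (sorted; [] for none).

EXEC = [2,5]

[0] flags=0010 → (cmp)
[1] flags=0010 LS?F → skip
[2] flags=0010 CS?T → r4=0x1a
[3] flags=0000 → (cmp)
[4] flags=0000 EQ?F → skip
[5] flags=0000 GT?T → r3=0x0c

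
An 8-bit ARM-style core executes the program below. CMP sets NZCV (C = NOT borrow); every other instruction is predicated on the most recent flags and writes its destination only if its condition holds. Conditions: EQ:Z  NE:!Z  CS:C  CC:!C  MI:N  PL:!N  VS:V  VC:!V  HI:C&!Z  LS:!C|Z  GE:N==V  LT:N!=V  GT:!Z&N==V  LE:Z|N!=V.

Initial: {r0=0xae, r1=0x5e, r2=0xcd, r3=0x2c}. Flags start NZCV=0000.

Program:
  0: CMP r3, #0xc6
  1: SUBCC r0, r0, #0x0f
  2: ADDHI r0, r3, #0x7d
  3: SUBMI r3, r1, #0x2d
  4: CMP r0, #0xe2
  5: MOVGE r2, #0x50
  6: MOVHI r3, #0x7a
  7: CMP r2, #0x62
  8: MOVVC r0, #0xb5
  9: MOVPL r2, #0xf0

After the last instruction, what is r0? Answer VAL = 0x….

VAL = 0x9f

0: ✓ CMP  NZCV=0000
1: ✓ SUBCC  r0←0x9f
2: · ADDHI
3: · SUBMI
4: ✓ CMP  NZCV=1000
5: · MOVGE
6: · MOVHI
7: ✓ CMP  NZCV=0011
8: · MOVVC
9: ✓ MOVPL  r2←0xf0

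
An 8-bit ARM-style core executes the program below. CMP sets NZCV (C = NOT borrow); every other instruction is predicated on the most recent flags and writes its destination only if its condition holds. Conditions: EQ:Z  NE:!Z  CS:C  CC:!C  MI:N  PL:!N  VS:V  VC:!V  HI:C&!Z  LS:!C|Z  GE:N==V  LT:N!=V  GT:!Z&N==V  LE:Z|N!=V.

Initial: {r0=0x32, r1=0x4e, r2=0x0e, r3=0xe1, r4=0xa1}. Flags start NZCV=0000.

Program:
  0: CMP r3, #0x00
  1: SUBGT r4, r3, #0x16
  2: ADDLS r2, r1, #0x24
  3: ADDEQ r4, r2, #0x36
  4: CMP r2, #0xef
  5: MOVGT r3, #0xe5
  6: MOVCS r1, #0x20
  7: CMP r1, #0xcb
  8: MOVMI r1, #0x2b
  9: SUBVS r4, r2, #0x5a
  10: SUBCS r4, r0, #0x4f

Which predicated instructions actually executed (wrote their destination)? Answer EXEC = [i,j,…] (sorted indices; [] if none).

[0] flags=1010 → (cmp)
[1] flags=1010 GT?F → skip
[2] flags=1010 LS?F → skip
[3] flags=1010 EQ?F → skip
[4] flags=0000 → (cmp)
[5] flags=0000 GT?T → r3=0xe5
[6] flags=0000 CS?F → skip
[7] flags=1001 → (cmp)
[8] flags=1001 MI?T → r1=0x2b
[9] flags=1001 VS?T → r4=0xb4
[10] flags=1001 CS?F → skip

EXEC = [5,8,9]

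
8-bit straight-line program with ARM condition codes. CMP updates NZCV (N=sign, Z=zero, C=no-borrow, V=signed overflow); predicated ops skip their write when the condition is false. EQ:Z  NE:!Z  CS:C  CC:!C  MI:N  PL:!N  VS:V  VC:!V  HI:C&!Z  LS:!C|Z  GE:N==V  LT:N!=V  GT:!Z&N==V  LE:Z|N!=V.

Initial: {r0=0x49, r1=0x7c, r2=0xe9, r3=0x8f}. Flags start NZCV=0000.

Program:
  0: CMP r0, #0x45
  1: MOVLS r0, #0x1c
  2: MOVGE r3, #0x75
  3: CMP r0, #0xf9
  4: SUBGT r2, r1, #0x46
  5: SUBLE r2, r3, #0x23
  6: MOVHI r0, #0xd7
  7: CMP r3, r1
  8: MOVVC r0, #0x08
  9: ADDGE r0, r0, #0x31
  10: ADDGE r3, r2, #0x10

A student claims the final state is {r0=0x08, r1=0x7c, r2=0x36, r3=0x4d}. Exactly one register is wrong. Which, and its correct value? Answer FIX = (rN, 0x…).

0: ✓ CMP  NZCV=0010
1: · MOVLS
2: ✓ MOVGE  r3←0x75
3: ✓ CMP  NZCV=0000
4: ✓ SUBGT  r2←0x36
5: · SUBLE
6: · MOVHI
7: ✓ CMP  NZCV=1000
8: ✓ MOVVC  r0←0x08
9: · ADDGE
10: · ADDGE

FIX = (r3, 0x75)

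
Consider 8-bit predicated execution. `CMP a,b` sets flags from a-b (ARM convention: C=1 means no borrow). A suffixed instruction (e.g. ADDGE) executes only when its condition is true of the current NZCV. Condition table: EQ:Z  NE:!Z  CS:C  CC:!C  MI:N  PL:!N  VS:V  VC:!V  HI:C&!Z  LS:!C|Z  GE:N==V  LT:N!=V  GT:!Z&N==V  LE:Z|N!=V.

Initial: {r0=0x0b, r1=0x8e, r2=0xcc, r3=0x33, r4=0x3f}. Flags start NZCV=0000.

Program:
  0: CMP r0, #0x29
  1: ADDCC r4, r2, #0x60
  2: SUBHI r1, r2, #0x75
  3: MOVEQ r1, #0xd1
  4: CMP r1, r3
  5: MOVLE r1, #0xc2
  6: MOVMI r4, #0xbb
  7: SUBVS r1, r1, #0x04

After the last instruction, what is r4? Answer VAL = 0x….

[0] flags=1000 → (cmp)
[1] flags=1000 CC?T → r4=0x2c
[2] flags=1000 HI?F → skip
[3] flags=1000 EQ?F → skip
[4] flags=0011 → (cmp)
[5] flags=0011 LE?T → r1=0xc2
[6] flags=0011 MI?F → skip
[7] flags=0011 VS?T → r1=0xbe

VAL = 0x2c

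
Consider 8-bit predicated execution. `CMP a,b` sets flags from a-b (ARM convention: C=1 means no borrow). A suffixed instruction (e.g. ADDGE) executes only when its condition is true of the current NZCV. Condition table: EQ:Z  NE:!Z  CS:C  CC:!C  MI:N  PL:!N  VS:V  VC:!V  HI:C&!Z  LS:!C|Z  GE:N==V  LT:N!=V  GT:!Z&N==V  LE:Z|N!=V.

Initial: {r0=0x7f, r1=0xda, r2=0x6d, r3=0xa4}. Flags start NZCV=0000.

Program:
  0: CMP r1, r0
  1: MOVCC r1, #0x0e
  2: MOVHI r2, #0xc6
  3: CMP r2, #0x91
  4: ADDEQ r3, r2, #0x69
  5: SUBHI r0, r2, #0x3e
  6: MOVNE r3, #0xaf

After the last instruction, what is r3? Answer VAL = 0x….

[0] flags=0011 → (cmp)
[1] flags=0011 CC?F → skip
[2] flags=0011 HI?T → r2=0xc6
[3] flags=0010 → (cmp)
[4] flags=0010 EQ?F → skip
[5] flags=0010 HI?T → r0=0x88
[6] flags=0010 NE?T → r3=0xaf

VAL = 0xaf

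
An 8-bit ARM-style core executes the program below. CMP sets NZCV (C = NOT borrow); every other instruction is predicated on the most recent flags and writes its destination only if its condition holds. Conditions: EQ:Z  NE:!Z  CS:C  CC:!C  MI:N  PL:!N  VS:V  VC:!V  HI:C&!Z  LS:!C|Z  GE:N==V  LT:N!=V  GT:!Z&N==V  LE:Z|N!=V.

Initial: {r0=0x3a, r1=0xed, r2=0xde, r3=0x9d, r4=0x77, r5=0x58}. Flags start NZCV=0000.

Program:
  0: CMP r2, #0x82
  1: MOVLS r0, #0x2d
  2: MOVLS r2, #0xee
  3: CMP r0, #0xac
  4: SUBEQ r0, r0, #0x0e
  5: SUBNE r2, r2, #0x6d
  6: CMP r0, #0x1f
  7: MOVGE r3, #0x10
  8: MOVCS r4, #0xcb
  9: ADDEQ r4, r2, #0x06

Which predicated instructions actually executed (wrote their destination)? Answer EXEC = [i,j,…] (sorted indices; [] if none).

EXEC = [5,7,8]

[0] flags=0010 → (cmp)
[1] flags=0010 LS?F → skip
[2] flags=0010 LS?F → skip
[3] flags=1001 → (cmp)
[4] flags=1001 EQ?F → skip
[5] flags=1001 NE?T → r2=0x71
[6] flags=0010 → (cmp)
[7] flags=0010 GE?T → r3=0x10
[8] flags=0010 CS?T → r4=0xcb
[9] flags=0010 EQ?F → skip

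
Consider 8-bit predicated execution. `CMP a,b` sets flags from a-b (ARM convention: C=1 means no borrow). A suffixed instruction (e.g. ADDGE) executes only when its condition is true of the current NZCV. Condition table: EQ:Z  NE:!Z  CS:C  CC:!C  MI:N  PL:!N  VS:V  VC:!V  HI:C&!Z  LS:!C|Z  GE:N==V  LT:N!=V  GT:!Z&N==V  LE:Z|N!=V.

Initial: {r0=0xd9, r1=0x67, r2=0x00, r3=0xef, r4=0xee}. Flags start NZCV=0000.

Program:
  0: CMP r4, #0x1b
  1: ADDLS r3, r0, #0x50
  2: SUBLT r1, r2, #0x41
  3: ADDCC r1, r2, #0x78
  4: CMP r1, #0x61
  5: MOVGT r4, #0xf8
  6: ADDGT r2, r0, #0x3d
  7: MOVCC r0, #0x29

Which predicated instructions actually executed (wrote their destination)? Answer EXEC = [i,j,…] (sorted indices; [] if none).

EXEC = [2]

[0] flags=1010 → (cmp)
[1] flags=1010 LS?F → skip
[2] flags=1010 LT?T → r1=0xbf
[3] flags=1010 CC?F → skip
[4] flags=0011 → (cmp)
[5] flags=0011 GT?F → skip
[6] flags=0011 GT?F → skip
[7] flags=0011 CC?F → skip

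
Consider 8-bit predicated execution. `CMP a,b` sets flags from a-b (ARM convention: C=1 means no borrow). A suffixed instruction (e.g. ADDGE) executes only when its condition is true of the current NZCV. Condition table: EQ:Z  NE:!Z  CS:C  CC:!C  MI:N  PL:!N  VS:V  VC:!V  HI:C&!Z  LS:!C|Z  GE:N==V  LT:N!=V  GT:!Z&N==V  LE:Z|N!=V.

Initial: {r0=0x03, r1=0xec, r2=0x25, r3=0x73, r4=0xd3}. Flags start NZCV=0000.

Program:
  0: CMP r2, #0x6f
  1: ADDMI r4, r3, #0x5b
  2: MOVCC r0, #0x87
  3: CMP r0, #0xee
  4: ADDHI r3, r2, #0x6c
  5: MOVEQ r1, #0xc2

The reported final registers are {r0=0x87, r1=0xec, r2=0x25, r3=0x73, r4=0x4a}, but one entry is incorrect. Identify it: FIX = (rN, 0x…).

FIX = (r4, 0xce)

0: ✓ CMP  NZCV=1000
1: ✓ ADDMI  r4←0xce
2: ✓ MOVCC  r0←0x87
3: ✓ CMP  NZCV=1000
4: · ADDHI
5: · MOVEQ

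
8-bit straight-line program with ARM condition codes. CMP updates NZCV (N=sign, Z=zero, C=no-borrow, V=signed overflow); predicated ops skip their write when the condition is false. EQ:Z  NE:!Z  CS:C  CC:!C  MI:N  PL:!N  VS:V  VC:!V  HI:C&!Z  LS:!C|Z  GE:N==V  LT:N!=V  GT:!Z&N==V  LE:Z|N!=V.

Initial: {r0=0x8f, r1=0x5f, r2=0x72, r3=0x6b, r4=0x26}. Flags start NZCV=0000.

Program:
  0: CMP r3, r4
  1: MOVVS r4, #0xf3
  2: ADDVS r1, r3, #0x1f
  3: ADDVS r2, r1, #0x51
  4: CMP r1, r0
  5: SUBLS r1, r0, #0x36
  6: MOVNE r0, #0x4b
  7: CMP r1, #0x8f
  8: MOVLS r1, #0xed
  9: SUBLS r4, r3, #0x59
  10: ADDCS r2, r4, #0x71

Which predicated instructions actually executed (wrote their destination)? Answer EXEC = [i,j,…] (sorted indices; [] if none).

EXEC = [5,6,8,9]

0: ✓ CMP  NZCV=0010
1: · MOVVS
2: · ADDVS
3: · ADDVS
4: ✓ CMP  NZCV=1001
5: ✓ SUBLS  r1←0x59
6: ✓ MOVNE  r0←0x4b
7: ✓ CMP  NZCV=1001
8: ✓ MOVLS  r1←0xed
9: ✓ SUBLS  r4←0x12
10: · ADDCS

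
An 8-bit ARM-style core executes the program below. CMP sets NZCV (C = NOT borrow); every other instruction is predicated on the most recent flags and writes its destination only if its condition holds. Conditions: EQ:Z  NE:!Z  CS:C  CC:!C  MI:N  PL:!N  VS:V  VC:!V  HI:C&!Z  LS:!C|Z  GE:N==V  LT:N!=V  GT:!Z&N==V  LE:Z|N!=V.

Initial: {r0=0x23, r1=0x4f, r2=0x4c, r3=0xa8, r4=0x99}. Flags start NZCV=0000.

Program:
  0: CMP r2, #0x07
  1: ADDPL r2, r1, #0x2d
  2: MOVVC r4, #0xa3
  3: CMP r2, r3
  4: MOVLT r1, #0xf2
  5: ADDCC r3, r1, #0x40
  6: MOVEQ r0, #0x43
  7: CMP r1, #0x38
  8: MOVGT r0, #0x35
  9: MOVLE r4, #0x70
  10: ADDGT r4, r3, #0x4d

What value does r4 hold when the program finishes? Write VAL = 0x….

[0] flags=0010 → (cmp)
[1] flags=0010 PL?T → r2=0x7c
[2] flags=0010 VC?T → r4=0xa3
[3] flags=1001 → (cmp)
[4] flags=1001 LT?F → skip
[5] flags=1001 CC?T → r3=0x8f
[6] flags=1001 EQ?F → skip
[7] flags=0010 → (cmp)
[8] flags=0010 GT?T → r0=0x35
[9] flags=0010 LE?F → skip
[10] flags=0010 GT?T → r4=0xdc

VAL = 0xdc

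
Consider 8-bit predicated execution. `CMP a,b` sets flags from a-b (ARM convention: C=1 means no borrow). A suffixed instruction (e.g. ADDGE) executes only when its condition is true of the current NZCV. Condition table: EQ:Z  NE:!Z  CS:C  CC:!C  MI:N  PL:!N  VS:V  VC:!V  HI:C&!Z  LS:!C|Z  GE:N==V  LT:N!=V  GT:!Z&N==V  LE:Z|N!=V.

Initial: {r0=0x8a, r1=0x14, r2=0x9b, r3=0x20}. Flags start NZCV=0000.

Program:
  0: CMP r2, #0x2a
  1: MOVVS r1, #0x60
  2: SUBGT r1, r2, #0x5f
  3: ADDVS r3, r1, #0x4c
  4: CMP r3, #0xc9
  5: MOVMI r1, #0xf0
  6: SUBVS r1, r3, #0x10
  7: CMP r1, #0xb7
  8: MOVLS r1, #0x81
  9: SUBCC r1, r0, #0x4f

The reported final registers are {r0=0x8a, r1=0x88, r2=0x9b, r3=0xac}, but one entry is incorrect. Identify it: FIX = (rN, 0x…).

0: ✓ CMP  NZCV=0011
1: ✓ MOVVS  r1←0x60
2: · SUBGT
3: ✓ ADDVS  r3←0xac
4: ✓ CMP  NZCV=1000
5: ✓ MOVMI  r1←0xf0
6: · SUBVS
7: ✓ CMP  NZCV=0010
8: · MOVLS
9: · SUBCC

FIX = (r1, 0xf0)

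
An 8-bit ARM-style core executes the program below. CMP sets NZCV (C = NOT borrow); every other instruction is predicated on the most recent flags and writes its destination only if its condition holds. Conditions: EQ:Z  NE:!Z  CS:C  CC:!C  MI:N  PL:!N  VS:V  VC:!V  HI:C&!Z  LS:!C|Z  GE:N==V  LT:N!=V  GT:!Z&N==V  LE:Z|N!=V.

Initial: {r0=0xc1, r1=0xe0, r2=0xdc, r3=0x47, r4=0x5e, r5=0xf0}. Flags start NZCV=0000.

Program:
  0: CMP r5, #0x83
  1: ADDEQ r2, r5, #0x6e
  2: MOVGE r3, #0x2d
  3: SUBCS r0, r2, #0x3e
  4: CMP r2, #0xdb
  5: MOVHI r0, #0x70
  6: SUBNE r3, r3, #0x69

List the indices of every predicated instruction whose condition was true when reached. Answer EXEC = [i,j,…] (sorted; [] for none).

EXEC = [2,3,5,6]

[0] flags=0010 → (cmp)
[1] flags=0010 EQ?F → skip
[2] flags=0010 GE?T → r3=0x2d
[3] flags=0010 CS?T → r0=0x9e
[4] flags=0010 → (cmp)
[5] flags=0010 HI?T → r0=0x70
[6] flags=0010 NE?T → r3=0xc4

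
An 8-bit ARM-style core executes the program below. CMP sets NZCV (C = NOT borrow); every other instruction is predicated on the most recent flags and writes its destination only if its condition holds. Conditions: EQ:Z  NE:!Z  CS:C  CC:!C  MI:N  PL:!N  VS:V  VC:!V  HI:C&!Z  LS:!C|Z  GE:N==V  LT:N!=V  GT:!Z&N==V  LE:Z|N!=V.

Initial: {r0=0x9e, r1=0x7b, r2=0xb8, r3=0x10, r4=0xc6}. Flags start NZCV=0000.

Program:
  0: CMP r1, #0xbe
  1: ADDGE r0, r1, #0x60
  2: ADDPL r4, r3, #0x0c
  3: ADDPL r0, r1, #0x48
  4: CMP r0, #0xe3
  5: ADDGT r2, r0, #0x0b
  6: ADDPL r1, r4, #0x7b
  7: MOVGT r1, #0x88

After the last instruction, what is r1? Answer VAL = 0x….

VAL = 0x7b

0: ✓ CMP  NZCV=1001
1: ✓ ADDGE  r0←0xdb
2: · ADDPL
3: · ADDPL
4: ✓ CMP  NZCV=1000
5: · ADDGT
6: · ADDPL
7: · MOVGT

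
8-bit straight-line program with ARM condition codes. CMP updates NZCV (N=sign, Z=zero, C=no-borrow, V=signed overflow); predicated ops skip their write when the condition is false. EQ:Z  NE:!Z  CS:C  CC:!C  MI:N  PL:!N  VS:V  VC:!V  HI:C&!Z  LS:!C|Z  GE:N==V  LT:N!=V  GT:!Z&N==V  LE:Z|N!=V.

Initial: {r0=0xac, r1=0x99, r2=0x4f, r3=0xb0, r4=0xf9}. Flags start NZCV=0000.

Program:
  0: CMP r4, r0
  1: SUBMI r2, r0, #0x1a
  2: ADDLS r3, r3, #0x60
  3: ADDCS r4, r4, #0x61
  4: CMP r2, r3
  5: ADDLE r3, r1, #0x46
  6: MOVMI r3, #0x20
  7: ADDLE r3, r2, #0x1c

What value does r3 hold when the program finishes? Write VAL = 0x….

VAL = 0x20

0: ✓ CMP  NZCV=0010
1: · SUBMI
2: · ADDLS
3: ✓ ADDCS  r4←0x5a
4: ✓ CMP  NZCV=1001
5: · ADDLE
6: ✓ MOVMI  r3←0x20
7: · ADDLE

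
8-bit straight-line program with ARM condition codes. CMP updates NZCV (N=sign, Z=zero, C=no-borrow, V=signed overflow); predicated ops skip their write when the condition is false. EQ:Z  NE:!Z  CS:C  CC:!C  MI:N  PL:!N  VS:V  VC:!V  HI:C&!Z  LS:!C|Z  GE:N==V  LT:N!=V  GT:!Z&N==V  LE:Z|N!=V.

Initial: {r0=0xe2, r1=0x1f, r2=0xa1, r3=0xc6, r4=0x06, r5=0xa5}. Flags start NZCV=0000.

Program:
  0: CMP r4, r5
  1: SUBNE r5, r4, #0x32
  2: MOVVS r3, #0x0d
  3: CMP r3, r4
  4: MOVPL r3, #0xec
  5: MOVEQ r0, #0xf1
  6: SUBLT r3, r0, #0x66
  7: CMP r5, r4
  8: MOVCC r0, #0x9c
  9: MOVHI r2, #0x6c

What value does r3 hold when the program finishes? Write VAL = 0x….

0: ✓ CMP  NZCV=0000
1: ✓ SUBNE  r5←0xd4
2: · MOVVS
3: ✓ CMP  NZCV=1010
4: · MOVPL
5: · MOVEQ
6: ✓ SUBLT  r3←0x7c
7: ✓ CMP  NZCV=1010
8: · MOVCC
9: ✓ MOVHI  r2←0x6c

VAL = 0x7c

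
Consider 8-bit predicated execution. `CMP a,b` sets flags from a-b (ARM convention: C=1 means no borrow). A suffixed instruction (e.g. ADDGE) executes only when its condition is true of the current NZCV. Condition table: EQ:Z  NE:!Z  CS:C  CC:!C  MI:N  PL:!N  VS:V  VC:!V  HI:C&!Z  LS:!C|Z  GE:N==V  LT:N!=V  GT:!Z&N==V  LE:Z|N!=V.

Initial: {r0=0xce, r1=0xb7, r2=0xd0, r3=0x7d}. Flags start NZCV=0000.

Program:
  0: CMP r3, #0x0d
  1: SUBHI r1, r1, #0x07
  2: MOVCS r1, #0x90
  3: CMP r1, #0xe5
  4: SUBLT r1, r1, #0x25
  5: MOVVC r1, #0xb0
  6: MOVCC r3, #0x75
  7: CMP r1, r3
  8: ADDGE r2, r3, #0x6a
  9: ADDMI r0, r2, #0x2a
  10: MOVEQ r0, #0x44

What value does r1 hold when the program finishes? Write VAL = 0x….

VAL = 0xb0

0: ✓ CMP  NZCV=0010
1: ✓ SUBHI  r1←0xb0
2: ✓ MOVCS  r1←0x90
3: ✓ CMP  NZCV=1000
4: ✓ SUBLT  r1←0x6b
5: ✓ MOVVC  r1←0xb0
6: ✓ MOVCC  r3←0x75
7: ✓ CMP  NZCV=0011
8: · ADDGE
9: · ADDMI
10: · MOVEQ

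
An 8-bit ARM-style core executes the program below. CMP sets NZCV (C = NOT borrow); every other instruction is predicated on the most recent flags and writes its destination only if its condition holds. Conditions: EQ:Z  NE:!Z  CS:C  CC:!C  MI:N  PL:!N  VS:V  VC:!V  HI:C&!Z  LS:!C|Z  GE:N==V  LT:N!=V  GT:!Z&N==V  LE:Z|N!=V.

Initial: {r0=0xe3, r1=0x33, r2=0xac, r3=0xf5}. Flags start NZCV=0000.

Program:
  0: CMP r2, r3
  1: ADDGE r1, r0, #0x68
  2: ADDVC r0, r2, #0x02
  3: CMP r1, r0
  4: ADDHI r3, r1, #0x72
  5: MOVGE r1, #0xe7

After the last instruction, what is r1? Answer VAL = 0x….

VAL = 0xe7

[0] flags=1000 → (cmp)
[1] flags=1000 GE?F → skip
[2] flags=1000 VC?T → r0=0xae
[3] flags=1001 → (cmp)
[4] flags=1001 HI?F → skip
[5] flags=1001 GE?T → r1=0xe7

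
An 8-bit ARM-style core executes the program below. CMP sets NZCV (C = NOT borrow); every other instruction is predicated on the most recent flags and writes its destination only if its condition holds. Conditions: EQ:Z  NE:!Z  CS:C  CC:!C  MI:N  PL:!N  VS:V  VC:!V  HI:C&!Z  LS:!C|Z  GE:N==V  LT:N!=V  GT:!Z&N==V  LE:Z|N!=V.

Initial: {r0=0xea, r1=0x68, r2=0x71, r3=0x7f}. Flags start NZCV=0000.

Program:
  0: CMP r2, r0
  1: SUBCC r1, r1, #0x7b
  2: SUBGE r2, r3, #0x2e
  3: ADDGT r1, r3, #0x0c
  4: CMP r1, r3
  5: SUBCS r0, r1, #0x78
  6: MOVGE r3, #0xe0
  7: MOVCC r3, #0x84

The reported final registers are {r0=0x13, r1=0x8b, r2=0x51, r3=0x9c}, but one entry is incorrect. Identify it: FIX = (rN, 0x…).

FIX = (r3, 0x7f)

[0] flags=1001 → (cmp)
[1] flags=1001 CC?T → r1=0xed
[2] flags=1001 GE?T → r2=0x51
[3] flags=1001 GT?T → r1=0x8b
[4] flags=0011 → (cmp)
[5] flags=0011 CS?T → r0=0x13
[6] flags=0011 GE?F → skip
[7] flags=0011 CC?F → skip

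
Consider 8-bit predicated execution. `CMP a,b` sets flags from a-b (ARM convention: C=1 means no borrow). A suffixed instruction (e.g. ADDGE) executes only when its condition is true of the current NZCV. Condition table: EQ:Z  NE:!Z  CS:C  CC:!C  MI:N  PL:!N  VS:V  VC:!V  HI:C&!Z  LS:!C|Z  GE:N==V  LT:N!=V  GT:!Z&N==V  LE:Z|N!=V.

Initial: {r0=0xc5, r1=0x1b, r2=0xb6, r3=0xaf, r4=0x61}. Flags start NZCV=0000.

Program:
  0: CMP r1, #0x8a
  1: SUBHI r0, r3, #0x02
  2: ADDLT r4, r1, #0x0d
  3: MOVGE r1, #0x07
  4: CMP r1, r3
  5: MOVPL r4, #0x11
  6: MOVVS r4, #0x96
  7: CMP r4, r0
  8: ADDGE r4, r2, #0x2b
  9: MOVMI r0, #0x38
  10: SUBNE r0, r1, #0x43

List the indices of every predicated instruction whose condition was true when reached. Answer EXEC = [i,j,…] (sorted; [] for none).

EXEC = [3,5,8,10]

[0] flags=1001 → (cmp)
[1] flags=1001 HI?F → skip
[2] flags=1001 LT?F → skip
[3] flags=1001 GE?T → r1=0x07
[4] flags=0000 → (cmp)
[5] flags=0000 PL?T → r4=0x11
[6] flags=0000 VS?F → skip
[7] flags=0000 → (cmp)
[8] flags=0000 GE?T → r4=0xe1
[9] flags=0000 MI?F → skip
[10] flags=0000 NE?T → r0=0xc4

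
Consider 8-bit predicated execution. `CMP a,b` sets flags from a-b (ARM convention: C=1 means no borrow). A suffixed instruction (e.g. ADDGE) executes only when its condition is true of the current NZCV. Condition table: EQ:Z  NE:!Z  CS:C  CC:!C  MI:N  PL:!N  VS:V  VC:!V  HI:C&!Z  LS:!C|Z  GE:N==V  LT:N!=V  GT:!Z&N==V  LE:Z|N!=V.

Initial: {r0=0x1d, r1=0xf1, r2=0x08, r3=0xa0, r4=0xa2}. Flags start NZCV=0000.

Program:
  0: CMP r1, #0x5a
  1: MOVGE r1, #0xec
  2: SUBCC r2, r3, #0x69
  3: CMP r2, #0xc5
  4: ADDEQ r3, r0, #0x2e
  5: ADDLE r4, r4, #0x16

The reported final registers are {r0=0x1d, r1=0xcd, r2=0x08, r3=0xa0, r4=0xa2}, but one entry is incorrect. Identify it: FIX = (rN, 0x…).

FIX = (r1, 0xf1)

0: ✓ CMP  NZCV=1010
1: · MOVGE
2: · SUBCC
3: ✓ CMP  NZCV=0000
4: · ADDEQ
5: · ADDLE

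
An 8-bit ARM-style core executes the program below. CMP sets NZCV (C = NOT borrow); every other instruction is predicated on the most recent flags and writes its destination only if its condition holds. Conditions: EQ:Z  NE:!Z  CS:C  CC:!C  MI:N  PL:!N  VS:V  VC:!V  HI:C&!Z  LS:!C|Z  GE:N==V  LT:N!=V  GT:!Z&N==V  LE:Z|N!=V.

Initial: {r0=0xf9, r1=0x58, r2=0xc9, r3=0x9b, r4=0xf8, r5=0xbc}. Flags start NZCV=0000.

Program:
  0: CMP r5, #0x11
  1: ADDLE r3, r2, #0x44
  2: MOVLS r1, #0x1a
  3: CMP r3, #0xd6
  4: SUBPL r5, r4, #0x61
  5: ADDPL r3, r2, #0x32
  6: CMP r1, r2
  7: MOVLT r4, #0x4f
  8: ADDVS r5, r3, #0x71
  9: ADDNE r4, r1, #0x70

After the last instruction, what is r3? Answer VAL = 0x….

VAL = 0xfb

[0] flags=1010 → (cmp)
[1] flags=1010 LE?T → r3=0x0d
[2] flags=1010 LS?F → skip
[3] flags=0000 → (cmp)
[4] flags=0000 PL?T → r5=0x97
[5] flags=0000 PL?T → r3=0xfb
[6] flags=1001 → (cmp)
[7] flags=1001 LT?F → skip
[8] flags=1001 VS?T → r5=0x6c
[9] flags=1001 NE?T → r4=0xc8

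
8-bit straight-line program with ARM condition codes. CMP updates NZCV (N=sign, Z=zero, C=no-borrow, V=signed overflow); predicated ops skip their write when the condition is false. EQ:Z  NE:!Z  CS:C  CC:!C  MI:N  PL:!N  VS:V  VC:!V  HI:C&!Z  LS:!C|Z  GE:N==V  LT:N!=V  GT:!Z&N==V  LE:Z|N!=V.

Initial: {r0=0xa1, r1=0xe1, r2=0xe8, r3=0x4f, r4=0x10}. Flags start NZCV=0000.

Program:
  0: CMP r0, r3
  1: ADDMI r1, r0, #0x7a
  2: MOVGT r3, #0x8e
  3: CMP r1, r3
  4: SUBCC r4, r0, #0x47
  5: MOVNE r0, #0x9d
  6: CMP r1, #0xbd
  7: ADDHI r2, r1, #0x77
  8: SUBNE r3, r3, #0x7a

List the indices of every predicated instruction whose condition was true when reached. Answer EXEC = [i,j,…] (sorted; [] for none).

EXEC = [5,7,8]

0: ✓ CMP  NZCV=0011
1: · ADDMI
2: · MOVGT
3: ✓ CMP  NZCV=1010
4: · SUBCC
5: ✓ MOVNE  r0←0x9d
6: ✓ CMP  NZCV=0010
7: ✓ ADDHI  r2←0x58
8: ✓ SUBNE  r3←0xd5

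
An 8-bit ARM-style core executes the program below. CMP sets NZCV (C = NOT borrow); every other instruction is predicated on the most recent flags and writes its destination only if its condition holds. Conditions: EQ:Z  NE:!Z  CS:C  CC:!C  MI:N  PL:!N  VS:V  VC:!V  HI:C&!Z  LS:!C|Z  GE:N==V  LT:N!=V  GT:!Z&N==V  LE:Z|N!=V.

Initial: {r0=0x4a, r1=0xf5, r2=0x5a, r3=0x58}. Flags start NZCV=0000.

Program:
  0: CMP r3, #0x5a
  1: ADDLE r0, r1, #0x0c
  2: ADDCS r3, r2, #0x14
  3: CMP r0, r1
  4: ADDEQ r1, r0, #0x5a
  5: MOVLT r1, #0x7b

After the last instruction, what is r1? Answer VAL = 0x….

0: ✓ CMP  NZCV=1000
1: ✓ ADDLE  r0←0x01
2: · ADDCS
3: ✓ CMP  NZCV=0000
4: · ADDEQ
5: · MOVLT

VAL = 0xf5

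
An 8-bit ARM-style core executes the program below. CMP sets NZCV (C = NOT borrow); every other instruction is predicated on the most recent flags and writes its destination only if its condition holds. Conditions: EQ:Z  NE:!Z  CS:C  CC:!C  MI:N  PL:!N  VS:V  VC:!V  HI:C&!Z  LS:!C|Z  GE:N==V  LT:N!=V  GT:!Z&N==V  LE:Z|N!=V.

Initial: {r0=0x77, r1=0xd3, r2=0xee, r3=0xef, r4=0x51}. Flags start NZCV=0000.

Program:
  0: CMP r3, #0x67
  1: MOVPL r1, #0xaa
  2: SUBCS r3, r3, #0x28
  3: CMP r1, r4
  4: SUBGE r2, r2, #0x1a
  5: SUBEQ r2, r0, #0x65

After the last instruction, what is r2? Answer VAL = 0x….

0: ✓ CMP  NZCV=1010
1: · MOVPL
2: ✓ SUBCS  r3←0xc7
3: ✓ CMP  NZCV=1010
4: · SUBGE
5: · SUBEQ

VAL = 0xee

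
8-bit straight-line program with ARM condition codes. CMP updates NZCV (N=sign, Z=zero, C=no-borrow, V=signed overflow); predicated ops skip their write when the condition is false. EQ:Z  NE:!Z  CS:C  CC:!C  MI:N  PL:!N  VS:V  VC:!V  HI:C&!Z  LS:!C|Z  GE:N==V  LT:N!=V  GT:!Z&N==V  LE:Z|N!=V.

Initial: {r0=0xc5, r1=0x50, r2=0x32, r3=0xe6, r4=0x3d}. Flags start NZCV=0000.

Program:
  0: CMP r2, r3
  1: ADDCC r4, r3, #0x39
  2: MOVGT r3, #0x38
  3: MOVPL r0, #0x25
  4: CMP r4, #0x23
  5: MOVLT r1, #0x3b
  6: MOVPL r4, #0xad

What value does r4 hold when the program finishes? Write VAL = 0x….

VAL = 0x1f

0: ✓ CMP  NZCV=0000
1: ✓ ADDCC  r4←0x1f
2: ✓ MOVGT  r3←0x38
3: ✓ MOVPL  r0←0x25
4: ✓ CMP  NZCV=1000
5: ✓ MOVLT  r1←0x3b
6: · MOVPL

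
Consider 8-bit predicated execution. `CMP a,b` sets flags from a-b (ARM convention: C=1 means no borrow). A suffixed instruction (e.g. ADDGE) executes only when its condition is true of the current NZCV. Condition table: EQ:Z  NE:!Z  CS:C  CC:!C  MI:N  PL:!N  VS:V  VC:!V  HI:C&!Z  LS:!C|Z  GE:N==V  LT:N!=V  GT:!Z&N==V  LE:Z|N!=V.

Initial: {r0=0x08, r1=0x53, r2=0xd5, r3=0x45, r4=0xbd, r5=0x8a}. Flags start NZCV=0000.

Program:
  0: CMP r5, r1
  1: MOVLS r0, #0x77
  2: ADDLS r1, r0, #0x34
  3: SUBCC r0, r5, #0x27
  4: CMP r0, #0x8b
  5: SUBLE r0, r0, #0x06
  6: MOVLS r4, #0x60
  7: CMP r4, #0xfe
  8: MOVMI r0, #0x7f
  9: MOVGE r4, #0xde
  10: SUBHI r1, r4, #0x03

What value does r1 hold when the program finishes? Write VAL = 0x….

[0] flags=0011 → (cmp)
[1] flags=0011 LS?F → skip
[2] flags=0011 LS?F → skip
[3] flags=0011 CC?F → skip
[4] flags=0000 → (cmp)
[5] flags=0000 LE?F → skip
[6] flags=0000 LS?T → r4=0x60
[7] flags=0000 → (cmp)
[8] flags=0000 MI?F → skip
[9] flags=0000 GE?T → r4=0xde
[10] flags=0000 HI?F → skip

VAL = 0x53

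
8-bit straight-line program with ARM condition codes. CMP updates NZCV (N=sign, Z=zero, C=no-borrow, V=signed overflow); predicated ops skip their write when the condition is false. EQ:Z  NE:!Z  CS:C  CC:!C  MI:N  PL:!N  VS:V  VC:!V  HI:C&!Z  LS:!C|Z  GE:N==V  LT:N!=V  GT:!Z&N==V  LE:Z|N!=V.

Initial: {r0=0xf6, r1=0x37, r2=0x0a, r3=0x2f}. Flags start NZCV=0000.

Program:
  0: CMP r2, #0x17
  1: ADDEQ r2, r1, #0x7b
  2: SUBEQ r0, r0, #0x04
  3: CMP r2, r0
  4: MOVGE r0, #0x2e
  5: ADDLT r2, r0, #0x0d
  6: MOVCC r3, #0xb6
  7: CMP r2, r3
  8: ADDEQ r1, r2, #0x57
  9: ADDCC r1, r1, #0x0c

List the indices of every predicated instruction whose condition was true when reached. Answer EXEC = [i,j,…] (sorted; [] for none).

EXEC = [4,6,9]

0: ✓ CMP  NZCV=1000
1: · ADDEQ
2: · SUBEQ
3: ✓ CMP  NZCV=0000
4: ✓ MOVGE  r0←0x2e
5: · ADDLT
6: ✓ MOVCC  r3←0xb6
7: ✓ CMP  NZCV=0000
8: · ADDEQ
9: ✓ ADDCC  r1←0x43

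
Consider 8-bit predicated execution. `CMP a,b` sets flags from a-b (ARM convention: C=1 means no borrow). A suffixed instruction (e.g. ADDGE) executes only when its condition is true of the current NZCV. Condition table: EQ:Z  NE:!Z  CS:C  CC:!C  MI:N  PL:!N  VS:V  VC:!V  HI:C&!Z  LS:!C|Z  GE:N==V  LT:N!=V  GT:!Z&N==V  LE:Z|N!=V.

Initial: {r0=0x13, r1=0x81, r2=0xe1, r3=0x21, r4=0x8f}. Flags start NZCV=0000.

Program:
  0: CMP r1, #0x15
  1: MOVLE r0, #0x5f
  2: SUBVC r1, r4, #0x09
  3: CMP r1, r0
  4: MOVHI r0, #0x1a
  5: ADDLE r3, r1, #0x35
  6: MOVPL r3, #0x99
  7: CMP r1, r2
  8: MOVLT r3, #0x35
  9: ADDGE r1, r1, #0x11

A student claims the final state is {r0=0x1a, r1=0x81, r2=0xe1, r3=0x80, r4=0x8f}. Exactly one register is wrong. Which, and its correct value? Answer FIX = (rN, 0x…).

0: ✓ CMP  NZCV=0011
1: ✓ MOVLE  r0←0x5f
2: · SUBVC
3: ✓ CMP  NZCV=0011
4: ✓ MOVHI  r0←0x1a
5: ✓ ADDLE  r3←0xb6
6: ✓ MOVPL  r3←0x99
7: ✓ CMP  NZCV=1000
8: ✓ MOVLT  r3←0x35
9: · ADDGE

FIX = (r3, 0x35)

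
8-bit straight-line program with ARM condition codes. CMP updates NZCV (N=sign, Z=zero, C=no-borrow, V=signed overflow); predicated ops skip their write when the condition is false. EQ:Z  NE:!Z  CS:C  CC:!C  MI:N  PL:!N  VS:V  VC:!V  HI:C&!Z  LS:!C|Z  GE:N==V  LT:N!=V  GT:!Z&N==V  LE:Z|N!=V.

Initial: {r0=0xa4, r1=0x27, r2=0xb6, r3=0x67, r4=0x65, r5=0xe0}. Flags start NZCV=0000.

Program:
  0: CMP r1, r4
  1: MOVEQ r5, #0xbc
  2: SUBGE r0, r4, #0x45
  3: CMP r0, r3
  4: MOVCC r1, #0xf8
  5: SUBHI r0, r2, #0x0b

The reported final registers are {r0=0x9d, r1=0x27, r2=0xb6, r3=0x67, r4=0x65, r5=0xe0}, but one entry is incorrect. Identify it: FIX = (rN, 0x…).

[0] flags=1000 → (cmp)
[1] flags=1000 EQ?F → skip
[2] flags=1000 GE?F → skip
[3] flags=0011 → (cmp)
[4] flags=0011 CC?F → skip
[5] flags=0011 HI?T → r0=0xab

FIX = (r0, 0xab)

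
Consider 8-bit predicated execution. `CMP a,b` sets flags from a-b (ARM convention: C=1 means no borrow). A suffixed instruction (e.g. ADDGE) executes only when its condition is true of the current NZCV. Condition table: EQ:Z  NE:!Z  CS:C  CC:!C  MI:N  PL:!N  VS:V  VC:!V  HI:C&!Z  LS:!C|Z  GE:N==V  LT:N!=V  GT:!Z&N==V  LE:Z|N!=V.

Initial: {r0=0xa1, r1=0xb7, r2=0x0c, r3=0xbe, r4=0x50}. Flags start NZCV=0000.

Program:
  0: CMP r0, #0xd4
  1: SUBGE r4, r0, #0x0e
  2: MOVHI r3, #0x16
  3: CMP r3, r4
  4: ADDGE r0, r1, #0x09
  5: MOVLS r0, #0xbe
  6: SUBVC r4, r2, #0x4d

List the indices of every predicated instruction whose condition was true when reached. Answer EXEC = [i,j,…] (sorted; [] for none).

0: ✓ CMP  NZCV=1000
1: · SUBGE
2: · MOVHI
3: ✓ CMP  NZCV=0011
4: · ADDGE
5: · MOVLS
6: · SUBVC

EXEC = []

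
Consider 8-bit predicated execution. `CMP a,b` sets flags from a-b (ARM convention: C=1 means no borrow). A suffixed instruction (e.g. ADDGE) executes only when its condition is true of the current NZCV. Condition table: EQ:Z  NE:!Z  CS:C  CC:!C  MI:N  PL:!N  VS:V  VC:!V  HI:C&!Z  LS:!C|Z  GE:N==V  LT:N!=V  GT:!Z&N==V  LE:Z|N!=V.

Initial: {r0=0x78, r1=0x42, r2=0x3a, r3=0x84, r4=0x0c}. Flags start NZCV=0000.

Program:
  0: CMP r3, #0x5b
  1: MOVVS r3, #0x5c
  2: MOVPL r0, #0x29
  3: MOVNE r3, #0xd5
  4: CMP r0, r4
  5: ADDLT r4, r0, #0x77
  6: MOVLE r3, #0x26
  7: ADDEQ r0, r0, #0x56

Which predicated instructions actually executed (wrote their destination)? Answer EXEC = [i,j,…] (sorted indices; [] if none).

EXEC = [1,2,3]

[0] flags=0011 → (cmp)
[1] flags=0011 VS?T → r3=0x5c
[2] flags=0011 PL?T → r0=0x29
[3] flags=0011 NE?T → r3=0xd5
[4] flags=0010 → (cmp)
[5] flags=0010 LT?F → skip
[6] flags=0010 LE?F → skip
[7] flags=0010 EQ?F → skip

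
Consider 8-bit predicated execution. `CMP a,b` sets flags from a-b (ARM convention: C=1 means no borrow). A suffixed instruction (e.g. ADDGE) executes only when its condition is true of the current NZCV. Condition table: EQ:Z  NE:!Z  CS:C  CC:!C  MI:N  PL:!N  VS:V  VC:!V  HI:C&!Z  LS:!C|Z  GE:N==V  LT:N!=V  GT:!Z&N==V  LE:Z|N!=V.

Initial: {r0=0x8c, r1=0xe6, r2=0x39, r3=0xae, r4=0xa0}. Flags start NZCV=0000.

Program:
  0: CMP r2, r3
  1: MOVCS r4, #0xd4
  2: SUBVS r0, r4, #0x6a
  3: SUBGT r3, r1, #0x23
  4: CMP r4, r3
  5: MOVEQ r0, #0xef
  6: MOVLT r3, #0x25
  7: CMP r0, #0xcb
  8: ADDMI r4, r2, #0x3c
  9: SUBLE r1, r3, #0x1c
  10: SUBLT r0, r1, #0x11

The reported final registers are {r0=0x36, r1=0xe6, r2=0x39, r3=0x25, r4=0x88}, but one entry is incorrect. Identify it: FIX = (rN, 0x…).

[0] flags=1001 → (cmp)
[1] flags=1001 CS?F → skip
[2] flags=1001 VS?T → r0=0x36
[3] flags=1001 GT?T → r3=0xc3
[4] flags=1000 → (cmp)
[5] flags=1000 EQ?F → skip
[6] flags=1000 LT?T → r3=0x25
[7] flags=0000 → (cmp)
[8] flags=0000 MI?F → skip
[9] flags=0000 LE?F → skip
[10] flags=0000 LT?F → skip

FIX = (r4, 0xa0)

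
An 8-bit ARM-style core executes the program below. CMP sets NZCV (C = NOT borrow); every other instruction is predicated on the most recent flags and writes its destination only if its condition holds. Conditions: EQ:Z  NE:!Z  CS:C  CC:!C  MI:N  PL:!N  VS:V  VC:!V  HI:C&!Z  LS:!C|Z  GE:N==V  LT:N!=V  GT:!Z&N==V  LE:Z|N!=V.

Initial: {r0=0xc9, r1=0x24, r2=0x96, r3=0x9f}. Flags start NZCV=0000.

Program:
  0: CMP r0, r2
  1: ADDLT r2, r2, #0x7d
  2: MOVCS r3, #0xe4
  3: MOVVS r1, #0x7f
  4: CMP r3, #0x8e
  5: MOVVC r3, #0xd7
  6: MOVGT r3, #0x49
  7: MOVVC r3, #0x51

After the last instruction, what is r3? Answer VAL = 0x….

0: ✓ CMP  NZCV=0010
1: · ADDLT
2: ✓ MOVCS  r3←0xe4
3: · MOVVS
4: ✓ CMP  NZCV=0010
5: ✓ MOVVC  r3←0xd7
6: ✓ MOVGT  r3←0x49
7: ✓ MOVVC  r3←0x51

VAL = 0x51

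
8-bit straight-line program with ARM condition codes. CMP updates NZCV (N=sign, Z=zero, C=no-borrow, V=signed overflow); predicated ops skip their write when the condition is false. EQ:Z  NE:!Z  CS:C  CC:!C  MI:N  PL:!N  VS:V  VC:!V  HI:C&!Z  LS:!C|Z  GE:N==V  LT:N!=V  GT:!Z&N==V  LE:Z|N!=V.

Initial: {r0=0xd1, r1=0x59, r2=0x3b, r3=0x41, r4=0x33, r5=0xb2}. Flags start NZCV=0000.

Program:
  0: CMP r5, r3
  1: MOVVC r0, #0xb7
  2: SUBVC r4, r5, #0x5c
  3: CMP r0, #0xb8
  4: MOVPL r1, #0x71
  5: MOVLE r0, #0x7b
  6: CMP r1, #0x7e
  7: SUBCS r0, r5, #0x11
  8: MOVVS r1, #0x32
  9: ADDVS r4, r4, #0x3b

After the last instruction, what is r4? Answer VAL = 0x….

VAL = 0x33

0: ✓ CMP  NZCV=0011
1: · MOVVC
2: · SUBVC
3: ✓ CMP  NZCV=0010
4: ✓ MOVPL  r1←0x71
5: · MOVLE
6: ✓ CMP  NZCV=1000
7: · SUBCS
8: · MOVVS
9: · ADDVS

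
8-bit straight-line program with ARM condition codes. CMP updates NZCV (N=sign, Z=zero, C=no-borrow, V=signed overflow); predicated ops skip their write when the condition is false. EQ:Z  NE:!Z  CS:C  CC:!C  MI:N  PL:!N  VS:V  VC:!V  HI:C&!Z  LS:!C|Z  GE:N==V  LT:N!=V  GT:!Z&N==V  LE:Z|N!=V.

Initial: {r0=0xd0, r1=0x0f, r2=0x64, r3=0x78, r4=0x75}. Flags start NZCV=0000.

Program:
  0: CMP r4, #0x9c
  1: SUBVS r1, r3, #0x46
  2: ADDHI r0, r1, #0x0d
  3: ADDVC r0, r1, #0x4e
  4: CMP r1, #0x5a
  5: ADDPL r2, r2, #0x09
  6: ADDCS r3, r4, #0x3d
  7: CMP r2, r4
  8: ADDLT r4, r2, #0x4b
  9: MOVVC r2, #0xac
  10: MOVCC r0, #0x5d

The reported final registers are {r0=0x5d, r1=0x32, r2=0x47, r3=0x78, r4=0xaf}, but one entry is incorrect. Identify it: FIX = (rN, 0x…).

FIX = (r2, 0xac)

0: ✓ CMP  NZCV=1001
1: ✓ SUBVS  r1←0x32
2: · ADDHI
3: · ADDVC
4: ✓ CMP  NZCV=1000
5: · ADDPL
6: · ADDCS
7: ✓ CMP  NZCV=1000
8: ✓ ADDLT  r4←0xaf
9: ✓ MOVVC  r2←0xac
10: ✓ MOVCC  r0←0x5d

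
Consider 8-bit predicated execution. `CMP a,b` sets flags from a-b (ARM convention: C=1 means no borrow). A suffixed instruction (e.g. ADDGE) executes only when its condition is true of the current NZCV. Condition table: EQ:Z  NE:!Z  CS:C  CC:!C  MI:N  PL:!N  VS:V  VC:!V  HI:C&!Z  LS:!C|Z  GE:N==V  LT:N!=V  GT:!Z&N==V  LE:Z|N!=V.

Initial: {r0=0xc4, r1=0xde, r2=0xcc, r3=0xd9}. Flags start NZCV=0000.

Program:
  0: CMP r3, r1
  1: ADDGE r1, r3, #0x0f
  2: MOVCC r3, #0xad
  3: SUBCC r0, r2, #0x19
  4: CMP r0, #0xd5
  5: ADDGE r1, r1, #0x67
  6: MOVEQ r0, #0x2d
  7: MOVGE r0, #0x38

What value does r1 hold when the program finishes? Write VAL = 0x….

[0] flags=1000 → (cmp)
[1] flags=1000 GE?F → skip
[2] flags=1000 CC?T → r3=0xad
[3] flags=1000 CC?T → r0=0xb3
[4] flags=1000 → (cmp)
[5] flags=1000 GE?F → skip
[6] flags=1000 EQ?F → skip
[7] flags=1000 GE?F → skip

VAL = 0xde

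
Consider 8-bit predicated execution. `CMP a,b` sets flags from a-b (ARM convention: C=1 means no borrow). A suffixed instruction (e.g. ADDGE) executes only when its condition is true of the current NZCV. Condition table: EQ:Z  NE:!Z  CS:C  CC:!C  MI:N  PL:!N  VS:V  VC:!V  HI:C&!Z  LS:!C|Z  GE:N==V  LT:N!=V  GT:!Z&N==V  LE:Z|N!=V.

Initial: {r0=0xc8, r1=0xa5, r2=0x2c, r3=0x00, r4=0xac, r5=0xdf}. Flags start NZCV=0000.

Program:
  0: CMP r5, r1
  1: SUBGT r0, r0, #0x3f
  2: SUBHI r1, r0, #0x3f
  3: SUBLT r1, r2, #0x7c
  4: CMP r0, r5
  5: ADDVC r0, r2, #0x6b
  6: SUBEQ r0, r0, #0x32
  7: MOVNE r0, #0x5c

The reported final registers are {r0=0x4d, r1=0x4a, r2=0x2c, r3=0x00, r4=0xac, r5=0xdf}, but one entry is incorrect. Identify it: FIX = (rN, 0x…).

[0] flags=0010 → (cmp)
[1] flags=0010 GT?T → r0=0x89
[2] flags=0010 HI?T → r1=0x4a
[3] flags=0010 LT?F → skip
[4] flags=1000 → (cmp)
[5] flags=1000 VC?T → r0=0x97
[6] flags=1000 EQ?F → skip
[7] flags=1000 NE?T → r0=0x5c

FIX = (r0, 0x5c)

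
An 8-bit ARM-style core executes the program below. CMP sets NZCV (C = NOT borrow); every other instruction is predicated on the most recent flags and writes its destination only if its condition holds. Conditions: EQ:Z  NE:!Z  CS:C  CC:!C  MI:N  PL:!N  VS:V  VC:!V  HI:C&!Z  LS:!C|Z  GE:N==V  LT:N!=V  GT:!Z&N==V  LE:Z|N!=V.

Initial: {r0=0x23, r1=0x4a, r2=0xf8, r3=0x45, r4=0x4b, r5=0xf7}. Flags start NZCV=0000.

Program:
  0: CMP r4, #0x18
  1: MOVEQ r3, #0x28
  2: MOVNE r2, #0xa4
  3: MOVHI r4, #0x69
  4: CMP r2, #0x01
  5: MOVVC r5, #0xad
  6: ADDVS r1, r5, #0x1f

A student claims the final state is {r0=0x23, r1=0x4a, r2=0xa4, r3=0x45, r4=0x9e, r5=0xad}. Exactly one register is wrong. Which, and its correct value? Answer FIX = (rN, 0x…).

0: ✓ CMP  NZCV=0010
1: · MOVEQ
2: ✓ MOVNE  r2←0xa4
3: ✓ MOVHI  r4←0x69
4: ✓ CMP  NZCV=1010
5: ✓ MOVVC  r5←0xad
6: · ADDVS

FIX = (r4, 0x69)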